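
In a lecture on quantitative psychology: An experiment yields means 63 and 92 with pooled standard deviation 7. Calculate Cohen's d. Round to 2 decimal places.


Cohen's d = (M1 - M2) / S_pooled
= (63 - 92) / 7
= -29 / 7
= -4.14


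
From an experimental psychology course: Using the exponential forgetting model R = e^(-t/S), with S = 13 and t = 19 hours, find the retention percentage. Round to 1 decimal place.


R = e^(-t/S)
-t/S = -19/13 = -1.461538
R = e^(-1.461538) = 0.231879
Percentage = 0.231879 * 100
= 23.2


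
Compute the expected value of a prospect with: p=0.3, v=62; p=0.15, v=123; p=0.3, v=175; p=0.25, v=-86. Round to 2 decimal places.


EU = sum(p_i * v_i)
0.3 * 62 = 18.6
0.15 * 123 = 18.45
0.3 * 175 = 52.5
0.25 * -86 = -21.5
EU = 18.6 + 18.45 + 52.5 + -21.5
= 68.05


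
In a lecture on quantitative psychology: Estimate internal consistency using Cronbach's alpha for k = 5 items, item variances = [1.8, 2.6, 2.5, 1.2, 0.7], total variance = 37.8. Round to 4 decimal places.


alpha = (k/(k-1)) * (1 - sum(s_i^2)/s_total^2)
sum(item variances) = 8.8
k/(k-1) = 5/4 = 1.25
1 - 8.8/37.8 = 1 - 0.232804 = 0.767196
alpha = 1.25 * 0.767196
= 0.9590


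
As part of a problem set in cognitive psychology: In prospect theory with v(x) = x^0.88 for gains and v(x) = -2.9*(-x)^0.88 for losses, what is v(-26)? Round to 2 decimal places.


Since x = -26 < 0, use v(x) = -lambda*(-x)^alpha
(-x) = 26
26^0.88 = 17.5864
v(-26) = -2.9 * 17.5864
= -51.00


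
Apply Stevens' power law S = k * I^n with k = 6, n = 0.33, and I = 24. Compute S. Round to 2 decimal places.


S = 6 * 24^0.33
24^0.33 = 2.8541
S = 6 * 2.8541
= 17.12


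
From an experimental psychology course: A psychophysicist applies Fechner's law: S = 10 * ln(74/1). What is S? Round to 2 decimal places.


S = 10 * ln(74/1)
I/I0 = 74.0
ln(74.0) = 4.3041
S = 10 * 4.3041
= 43.04


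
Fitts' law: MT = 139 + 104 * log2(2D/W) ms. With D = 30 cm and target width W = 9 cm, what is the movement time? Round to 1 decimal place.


MT = 139 + 104 * log2(2*30/9)
2D/W = 6.666667
log2(6.666667) = 2.737
MT = 139 + 104 * 2.737
= 423.6 ms


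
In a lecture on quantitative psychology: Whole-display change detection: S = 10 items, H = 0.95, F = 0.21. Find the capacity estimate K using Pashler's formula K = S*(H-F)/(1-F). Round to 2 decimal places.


K = S * (H - F) / (1 - F)
H - F = 0.74
1 - F = 0.79
K = 10 * 0.74 / 0.79
= 9.37


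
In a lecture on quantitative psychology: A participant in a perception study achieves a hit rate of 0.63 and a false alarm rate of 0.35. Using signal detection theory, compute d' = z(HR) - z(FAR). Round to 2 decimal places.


d' = z(HR) - z(FAR)
z(0.63) = 0.3319
z(0.35) = -0.3853
d' = 0.3319 - -0.3853
= 0.72


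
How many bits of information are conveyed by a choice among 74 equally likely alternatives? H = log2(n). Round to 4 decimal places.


H = log2(n)
H = log2(74)
= 6.2095


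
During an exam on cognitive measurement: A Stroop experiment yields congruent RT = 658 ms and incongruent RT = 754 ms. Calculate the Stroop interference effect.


Stroop effect = RT(incongruent) - RT(congruent)
= 754 - 658
= 96 ms


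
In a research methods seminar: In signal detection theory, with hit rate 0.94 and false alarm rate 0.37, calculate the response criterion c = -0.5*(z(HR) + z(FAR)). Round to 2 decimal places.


c = -0.5 * (z(HR) + z(FAR))
z(0.94) = 1.5548
z(0.37) = -0.3319
c = -0.5 * (1.5548 + -0.3319)
= -0.5 * 1.2229
= -0.61


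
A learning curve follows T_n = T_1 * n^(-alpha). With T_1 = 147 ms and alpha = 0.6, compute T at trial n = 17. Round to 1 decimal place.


T_n = 147 * 17^(-0.6)
17^(-0.6) = 0.182697
T_n = 147 * 0.182697
= 26.9 ms


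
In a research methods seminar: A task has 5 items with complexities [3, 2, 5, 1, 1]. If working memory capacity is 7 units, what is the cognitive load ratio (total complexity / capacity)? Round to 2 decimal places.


Total complexity = 3 + 2 + 5 + 1 + 1 = 12
Load = total / capacity = 12 / 7
= 1.71


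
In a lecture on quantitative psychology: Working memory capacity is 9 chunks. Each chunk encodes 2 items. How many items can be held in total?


Total items = chunks * items_per_chunk
= 9 * 2
= 18


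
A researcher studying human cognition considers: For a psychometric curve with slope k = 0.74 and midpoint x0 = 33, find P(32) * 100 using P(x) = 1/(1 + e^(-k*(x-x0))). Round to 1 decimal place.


P(x) = 1/(1 + e^(-0.74*(32 - 33)))
Exponent = -0.74 * -1 = 0.74
e^(0.74) = 2.095936
P = 1/(1 + 2.095936) = 0.323004
Percentage = 32.3


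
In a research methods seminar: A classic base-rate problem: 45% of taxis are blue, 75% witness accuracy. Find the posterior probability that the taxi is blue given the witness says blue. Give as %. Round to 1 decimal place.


P(blue | says blue) = P(says blue | blue)*P(blue) / [P(says blue | blue)*P(blue) + P(says blue | not blue)*P(not blue)]
Numerator = 0.75 * 0.45 = 0.3375
False identification = 0.25 * 0.55 = 0.1375
P = 0.3375 / (0.3375 + 0.1375)
= 0.3375 / 0.475
As percentage = 71.1


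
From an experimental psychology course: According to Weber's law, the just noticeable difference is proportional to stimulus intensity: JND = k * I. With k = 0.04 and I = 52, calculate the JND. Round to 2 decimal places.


JND = k * I
JND = 0.04 * 52
= 2.08


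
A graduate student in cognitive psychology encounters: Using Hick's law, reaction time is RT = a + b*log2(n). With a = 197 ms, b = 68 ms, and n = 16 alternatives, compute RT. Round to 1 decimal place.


RT = 197 + 68 * log2(16)
log2(16) = 4.0
RT = 197 + 68 * 4.0
= 197 + 272.0
= 469.0 ms


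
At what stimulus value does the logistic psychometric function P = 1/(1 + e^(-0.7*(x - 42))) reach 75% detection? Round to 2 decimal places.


At P = 0.75: 0.75 = 1/(1 + e^(-k*(x-x0)))
Solving: e^(-k*(x-x0)) = 1/3
x = x0 + ln(3)/k
ln(3) = 1.0986
x = 42 + 1.0986/0.7
= 42 + 1.5694
= 43.57


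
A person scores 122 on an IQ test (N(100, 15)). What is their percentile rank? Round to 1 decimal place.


z = (IQ - mean) / SD
z = (122 - 100) / 15 = 1.4667
Percentile = Phi(1.4667) * 100
Phi(1.4667) = 0.928771
= 92.9


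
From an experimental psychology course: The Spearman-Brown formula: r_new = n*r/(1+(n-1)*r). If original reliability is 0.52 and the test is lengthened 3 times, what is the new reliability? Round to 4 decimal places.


r_new = n*r / (1 + (n-1)*r)
Numerator = 3 * 0.52 = 1.56
Denominator = 1 + 2 * 0.52 = 2.04
r_new = 1.56 / 2.04
= 0.7647


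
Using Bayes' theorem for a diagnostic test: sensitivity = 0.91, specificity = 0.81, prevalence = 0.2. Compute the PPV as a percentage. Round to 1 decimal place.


PPV = (sens * prev) / (sens * prev + (1-spec) * (1-prev))
Numerator = 0.91 * 0.2 = 0.182
P(positive and no disease) = (1 - spec) * (1 - prev) = (1 - 0.81) * (1 - 0.2) = 0.152
Denominator = 0.182 + 0.152 = 0.334
PPV = 0.182 / 0.334 = 0.54491
As percentage = 54.5


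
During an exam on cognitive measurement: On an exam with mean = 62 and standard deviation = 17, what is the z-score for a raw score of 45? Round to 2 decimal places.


z = (X - mu) / sigma
= (45 - 62) / 17
= -17 / 17
= -1.00


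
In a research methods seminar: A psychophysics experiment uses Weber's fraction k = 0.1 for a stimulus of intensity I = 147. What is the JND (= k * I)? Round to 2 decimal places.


JND = k * I
JND = 0.1 * 147
= 14.70


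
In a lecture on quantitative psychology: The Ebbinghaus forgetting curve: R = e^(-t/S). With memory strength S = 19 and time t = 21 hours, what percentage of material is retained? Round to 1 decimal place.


R = e^(-t/S)
-t/S = -21/19 = -1.105263
R = e^(-1.105263) = 0.331124
Percentage = 0.331124 * 100
= 33.1


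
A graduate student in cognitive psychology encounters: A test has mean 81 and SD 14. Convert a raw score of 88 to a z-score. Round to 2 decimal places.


z = (X - mu) / sigma
= (88 - 81) / 14
= 7 / 14
= 0.50


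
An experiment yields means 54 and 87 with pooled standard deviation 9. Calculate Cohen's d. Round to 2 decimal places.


Cohen's d = (M1 - M2) / S_pooled
= (54 - 87) / 9
= -33 / 9
= -3.67


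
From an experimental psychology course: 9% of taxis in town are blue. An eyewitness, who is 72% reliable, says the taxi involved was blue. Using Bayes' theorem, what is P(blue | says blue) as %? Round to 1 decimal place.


P(blue | says blue) = P(says blue | blue)*P(blue) / [P(says blue | blue)*P(blue) + P(says blue | not blue)*P(not blue)]
Numerator = 0.72 * 0.09 = 0.0648
False identification = 0.28 * 0.91 = 0.2548
P = 0.0648 / (0.0648 + 0.2548)
= 0.0648 / 0.3196
As percentage = 20.3


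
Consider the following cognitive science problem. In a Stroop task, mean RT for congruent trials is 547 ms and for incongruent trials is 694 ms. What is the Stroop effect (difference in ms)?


Stroop effect = RT(incongruent) - RT(congruent)
= 694 - 547
= 147 ms


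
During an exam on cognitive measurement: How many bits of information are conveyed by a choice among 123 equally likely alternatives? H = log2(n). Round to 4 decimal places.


H = log2(n)
H = log2(123)
= 6.9425


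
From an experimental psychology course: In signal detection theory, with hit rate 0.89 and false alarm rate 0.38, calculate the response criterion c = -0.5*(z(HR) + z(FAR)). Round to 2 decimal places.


c = -0.5 * (z(HR) + z(FAR))
z(0.89) = 1.2265
z(0.38) = -0.3055
c = -0.5 * (1.2265 + -0.3055)
= -0.5 * 0.921
= -0.46


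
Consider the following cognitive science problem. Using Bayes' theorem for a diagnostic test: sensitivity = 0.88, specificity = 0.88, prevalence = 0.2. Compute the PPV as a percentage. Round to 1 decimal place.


PPV = (sens * prev) / (sens * prev + (1-spec) * (1-prev))
Numerator = 0.88 * 0.2 = 0.176
P(positive and no disease) = (1 - spec) * (1 - prev) = (1 - 0.88) * (1 - 0.2) = 0.096
Denominator = 0.176 + 0.096 = 0.272
PPV = 0.176 / 0.272 = 0.647059
As percentage = 64.7


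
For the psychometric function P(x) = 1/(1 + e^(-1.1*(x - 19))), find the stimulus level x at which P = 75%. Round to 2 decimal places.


At P = 0.75: 0.75 = 1/(1 + e^(-k*(x-x0)))
Solving: e^(-k*(x-x0)) = 1/3
x = x0 + ln(3)/k
ln(3) = 1.0986
x = 19 + 1.0986/1.1
= 19 + 0.9987
= 20.00


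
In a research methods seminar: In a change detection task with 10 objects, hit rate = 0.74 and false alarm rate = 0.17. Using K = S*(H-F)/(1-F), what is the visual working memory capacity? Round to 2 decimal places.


K = S * (H - F) / (1 - F)
H - F = 0.57
1 - F = 0.83
K = 10 * 0.57 / 0.83
= 6.87


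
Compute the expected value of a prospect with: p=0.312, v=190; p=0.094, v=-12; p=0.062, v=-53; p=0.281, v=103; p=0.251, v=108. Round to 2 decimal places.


EU = sum(p_i * v_i)
0.312 * 190 = 59.28
0.094 * -12 = -1.128
0.062 * -53 = -3.286
0.281 * 103 = 28.943
0.251 * 108 = 27.108
EU = 59.28 + -1.128 + -3.286 + 28.943 + 27.108
= 110.92


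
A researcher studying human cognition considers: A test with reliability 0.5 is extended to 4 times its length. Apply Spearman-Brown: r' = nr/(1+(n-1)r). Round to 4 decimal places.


r_new = n*r / (1 + (n-1)*r)
Numerator = 4 * 0.5 = 2.0
Denominator = 1 + 3 * 0.5 = 2.5
r_new = 2.0 / 2.5
= 0.8000


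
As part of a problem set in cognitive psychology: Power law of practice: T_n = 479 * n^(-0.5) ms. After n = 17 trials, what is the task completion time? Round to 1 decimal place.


T_n = 479 * 17^(-0.5)
17^(-0.5) = 0.242536
T_n = 479 * 0.242536
= 116.2 ms


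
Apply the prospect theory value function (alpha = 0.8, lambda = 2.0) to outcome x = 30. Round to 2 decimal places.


Since x = 30 >= 0, use v(x) = x^0.8
30^0.8 = 15.1949
v(30) = 15.19


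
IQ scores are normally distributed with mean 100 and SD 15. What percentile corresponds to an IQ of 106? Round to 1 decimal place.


z = (IQ - mean) / SD
z = (106 - 100) / 15 = 0.4
Percentile = Phi(0.4) * 100
Phi(0.4) = 0.655422
= 65.5


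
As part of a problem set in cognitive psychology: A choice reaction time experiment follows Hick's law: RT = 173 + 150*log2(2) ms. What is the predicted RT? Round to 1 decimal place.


RT = 173 + 150 * log2(2)
log2(2) = 1.0
RT = 173 + 150 * 1.0
= 173 + 150.0
= 323.0 ms


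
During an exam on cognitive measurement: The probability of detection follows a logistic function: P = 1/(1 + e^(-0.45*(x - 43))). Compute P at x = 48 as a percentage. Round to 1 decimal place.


P(x) = 1/(1 + e^(-0.45*(48 - 43)))
Exponent = -0.45 * 5 = -2.25
e^(-2.25) = 0.105399
P = 1/(1 + 0.105399) = 0.904651
Percentage = 90.5


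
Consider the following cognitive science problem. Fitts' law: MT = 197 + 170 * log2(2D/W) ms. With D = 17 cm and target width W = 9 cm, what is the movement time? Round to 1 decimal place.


MT = 197 + 170 * log2(2*17/9)
2D/W = 3.777778
log2(3.777778) = 1.9175
MT = 197 + 170 * 1.9175
= 523.0 ms


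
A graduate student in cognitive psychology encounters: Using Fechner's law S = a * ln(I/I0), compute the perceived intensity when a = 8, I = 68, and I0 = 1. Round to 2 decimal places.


S = 8 * ln(68/1)
I/I0 = 68.0
ln(68.0) = 4.2195
S = 8 * 4.2195
= 33.76


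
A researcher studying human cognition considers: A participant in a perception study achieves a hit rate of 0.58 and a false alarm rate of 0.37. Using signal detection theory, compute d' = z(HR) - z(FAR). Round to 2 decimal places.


d' = z(HR) - z(FAR)
z(0.58) = 0.2019
z(0.37) = -0.3319
d' = 0.2019 - -0.3319
= 0.53


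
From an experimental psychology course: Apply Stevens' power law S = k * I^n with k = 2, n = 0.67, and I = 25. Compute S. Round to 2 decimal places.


S = 2 * 25^0.67
25^0.67 = 8.6421
S = 2 * 8.6421
= 17.28


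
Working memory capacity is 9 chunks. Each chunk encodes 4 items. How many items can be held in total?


Total items = chunks * items_per_chunk
= 9 * 4
= 36


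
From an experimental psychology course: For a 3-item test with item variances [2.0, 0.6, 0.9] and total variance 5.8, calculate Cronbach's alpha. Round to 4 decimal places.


alpha = (k/(k-1)) * (1 - sum(s_i^2)/s_total^2)
sum(item variances) = 3.5
k/(k-1) = 3/2 = 1.5
1 - 3.5/5.8 = 1 - 0.603448 = 0.396552
alpha = 1.5 * 0.396552
= 0.5948


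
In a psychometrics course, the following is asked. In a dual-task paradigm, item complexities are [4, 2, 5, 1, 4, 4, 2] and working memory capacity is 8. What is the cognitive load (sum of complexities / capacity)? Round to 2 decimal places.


Total complexity = 4 + 2 + 5 + 1 + 4 + 4 + 2 = 22
Load = total / capacity = 22 / 8
= 2.75


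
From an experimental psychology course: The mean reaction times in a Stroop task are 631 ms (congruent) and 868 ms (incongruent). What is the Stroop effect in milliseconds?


Stroop effect = RT(incongruent) - RT(congruent)
= 868 - 631
= 237 ms


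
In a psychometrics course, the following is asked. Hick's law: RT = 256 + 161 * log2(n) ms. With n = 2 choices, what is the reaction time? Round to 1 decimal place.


RT = 256 + 161 * log2(2)
log2(2) = 1.0
RT = 256 + 161 * 1.0
= 256 + 161.0
= 417.0 ms


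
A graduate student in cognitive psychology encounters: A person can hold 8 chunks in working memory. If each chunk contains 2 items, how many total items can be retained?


Total items = chunks * items_per_chunk
= 8 * 2
= 16


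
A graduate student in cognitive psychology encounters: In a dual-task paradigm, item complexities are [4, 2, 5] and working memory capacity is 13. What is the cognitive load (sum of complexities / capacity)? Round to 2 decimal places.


Total complexity = 4 + 2 + 5 = 11
Load = total / capacity = 11 / 13
= 0.85


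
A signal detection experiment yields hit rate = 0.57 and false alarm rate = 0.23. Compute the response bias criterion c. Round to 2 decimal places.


c = -0.5 * (z(HR) + z(FAR))
z(0.57) = 0.1764
z(0.23) = -0.7388
c = -0.5 * (0.1764 + -0.7388)
= -0.5 * -0.5624
= 0.28


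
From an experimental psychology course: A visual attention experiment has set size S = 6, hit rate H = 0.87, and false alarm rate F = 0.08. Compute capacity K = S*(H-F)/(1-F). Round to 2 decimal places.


K = S * (H - F) / (1 - F)
H - F = 0.79
1 - F = 0.92
K = 6 * 0.79 / 0.92
= 5.15


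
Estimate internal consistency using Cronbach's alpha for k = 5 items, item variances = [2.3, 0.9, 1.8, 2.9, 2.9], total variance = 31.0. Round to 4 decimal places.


alpha = (k/(k-1)) * (1 - sum(s_i^2)/s_total^2)
sum(item variances) = 10.8
k/(k-1) = 5/4 = 1.25
1 - 10.8/31.0 = 1 - 0.348387 = 0.651613
alpha = 1.25 * 0.651613
= 0.8145


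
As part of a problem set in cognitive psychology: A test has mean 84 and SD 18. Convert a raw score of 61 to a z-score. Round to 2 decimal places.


z = (X - mu) / sigma
= (61 - 84) / 18
= -23 / 18
= -1.28


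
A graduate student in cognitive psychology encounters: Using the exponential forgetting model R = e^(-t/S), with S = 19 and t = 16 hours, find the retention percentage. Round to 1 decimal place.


R = e^(-t/S)
-t/S = -16/19 = -0.842105
R = e^(-0.842105) = 0.430803
Percentage = 0.430803 * 100
= 43.1


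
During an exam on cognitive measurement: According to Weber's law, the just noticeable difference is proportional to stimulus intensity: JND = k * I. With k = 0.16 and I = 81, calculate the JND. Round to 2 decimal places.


JND = k * I
JND = 0.16 * 81
= 12.96


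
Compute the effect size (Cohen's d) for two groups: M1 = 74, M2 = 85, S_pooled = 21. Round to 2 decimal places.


Cohen's d = (M1 - M2) / S_pooled
= (74 - 85) / 21
= -11 / 21
= -0.52


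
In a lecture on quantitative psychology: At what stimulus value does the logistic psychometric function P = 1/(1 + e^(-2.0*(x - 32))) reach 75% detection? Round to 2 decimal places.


At P = 0.75: 0.75 = 1/(1 + e^(-k*(x-x0)))
Solving: e^(-k*(x-x0)) = 1/3
x = x0 + ln(3)/k
ln(3) = 1.0986
x = 32 + 1.0986/2.0
= 32 + 0.5493
= 32.55


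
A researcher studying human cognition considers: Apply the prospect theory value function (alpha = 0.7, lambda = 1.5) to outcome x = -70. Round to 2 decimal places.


Since x = -70 < 0, use v(x) = -lambda*(-x)^alpha
(-x) = 70
70^0.7 = 19.569
v(-70) = -1.5 * 19.569
= -29.35


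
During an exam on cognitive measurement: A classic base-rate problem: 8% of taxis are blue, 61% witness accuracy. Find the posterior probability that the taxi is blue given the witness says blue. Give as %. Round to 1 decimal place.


P(blue | says blue) = P(says blue | blue)*P(blue) / [P(says blue | blue)*P(blue) + P(says blue | not blue)*P(not blue)]
Numerator = 0.61 * 0.08 = 0.0488
False identification = 0.39 * 0.92 = 0.3588
P = 0.0488 / (0.0488 + 0.3588)
= 0.0488 / 0.4076
As percentage = 12.0


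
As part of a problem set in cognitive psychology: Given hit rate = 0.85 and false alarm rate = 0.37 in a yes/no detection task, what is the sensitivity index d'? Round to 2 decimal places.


d' = z(HR) - z(FAR)
z(0.85) = 1.0364
z(0.37) = -0.3319
d' = 1.0364 - -0.3319
= 1.37


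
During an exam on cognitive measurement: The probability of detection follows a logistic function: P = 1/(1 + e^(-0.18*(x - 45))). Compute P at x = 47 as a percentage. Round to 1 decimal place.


P(x) = 1/(1 + e^(-0.18*(47 - 45)))
Exponent = -0.18 * 2 = -0.36
e^(-0.36) = 0.697676
P = 1/(1 + 0.697676) = 0.589041
Percentage = 58.9


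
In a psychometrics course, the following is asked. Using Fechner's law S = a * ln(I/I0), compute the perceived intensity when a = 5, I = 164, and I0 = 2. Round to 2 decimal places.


S = 5 * ln(164/2)
I/I0 = 82.0
ln(82.0) = 4.4067
S = 5 * 4.4067
= 22.03


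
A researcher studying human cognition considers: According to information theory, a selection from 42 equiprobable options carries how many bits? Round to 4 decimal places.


H = log2(n)
H = log2(42)
= 5.3923


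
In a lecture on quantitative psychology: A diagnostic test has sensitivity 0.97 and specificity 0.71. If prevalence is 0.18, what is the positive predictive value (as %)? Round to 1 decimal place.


PPV = (sens * prev) / (sens * prev + (1-spec) * (1-prev))
Numerator = 0.97 * 0.18 = 0.1746
P(positive and no disease) = (1 - spec) * (1 - prev) = (1 - 0.71) * (1 - 0.18) = 0.2378
Denominator = 0.1746 + 0.2378 = 0.4124
PPV = 0.1746 / 0.4124 = 0.423375
As percentage = 42.3


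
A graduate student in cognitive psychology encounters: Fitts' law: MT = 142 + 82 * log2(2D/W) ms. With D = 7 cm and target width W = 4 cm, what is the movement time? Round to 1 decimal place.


MT = 142 + 82 * log2(2*7/4)
2D/W = 3.5
log2(3.5) = 1.8074
MT = 142 + 82 * 1.8074
= 290.2 ms


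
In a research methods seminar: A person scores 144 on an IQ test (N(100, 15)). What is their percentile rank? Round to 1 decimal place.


z = (IQ - mean) / SD
z = (144 - 100) / 15 = 2.9333
Percentile = Phi(2.9333) * 100
Phi(2.9333) = 0.998323
= 99.8


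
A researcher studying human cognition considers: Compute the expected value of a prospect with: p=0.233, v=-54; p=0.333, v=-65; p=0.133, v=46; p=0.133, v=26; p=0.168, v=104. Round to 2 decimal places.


EU = sum(p_i * v_i)
0.233 * -54 = -12.582
0.333 * -65 = -21.645
0.133 * 46 = 6.118
0.133 * 26 = 3.458
0.168 * 104 = 17.472
EU = -12.582 + -21.645 + 6.118 + 3.458 + 17.472
= -7.18


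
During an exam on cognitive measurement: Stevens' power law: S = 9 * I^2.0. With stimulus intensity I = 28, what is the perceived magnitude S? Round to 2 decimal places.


S = 9 * 28^2.0
28^2.0 = 784.0
S = 9 * 784.0
= 7056.00


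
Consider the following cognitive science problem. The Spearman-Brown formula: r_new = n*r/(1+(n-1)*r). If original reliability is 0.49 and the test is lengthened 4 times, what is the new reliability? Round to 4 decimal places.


r_new = n*r / (1 + (n-1)*r)
Numerator = 4 * 0.49 = 1.96
Denominator = 1 + 3 * 0.49 = 2.47
r_new = 1.96 / 2.47
= 0.7935


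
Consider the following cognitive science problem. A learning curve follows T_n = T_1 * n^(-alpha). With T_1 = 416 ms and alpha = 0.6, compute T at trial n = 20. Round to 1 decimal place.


T_n = 416 * 20^(-0.6)
20^(-0.6) = 0.165723
T_n = 416 * 0.165723
= 68.9 ms


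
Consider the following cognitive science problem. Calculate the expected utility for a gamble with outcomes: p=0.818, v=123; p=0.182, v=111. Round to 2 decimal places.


EU = sum(p_i * v_i)
0.818 * 123 = 100.614
0.182 * 111 = 20.202
EU = 100.614 + 20.202
= 120.82


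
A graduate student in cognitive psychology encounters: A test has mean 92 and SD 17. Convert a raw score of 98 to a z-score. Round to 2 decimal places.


z = (X - mu) / sigma
= (98 - 92) / 17
= 6 / 17
= 0.35


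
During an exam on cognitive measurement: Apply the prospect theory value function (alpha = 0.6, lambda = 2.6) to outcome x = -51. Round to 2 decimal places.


Since x = -51 < 0, use v(x) = -lambda*(-x)^alpha
(-x) = 51
51^0.6 = 10.5814
v(-51) = -2.6 * 10.5814
= -27.51


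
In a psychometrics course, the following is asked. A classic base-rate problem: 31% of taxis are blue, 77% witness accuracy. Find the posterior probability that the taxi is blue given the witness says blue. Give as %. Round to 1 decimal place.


P(blue | says blue) = P(says blue | blue)*P(blue) / [P(says blue | blue)*P(blue) + P(says blue | not blue)*P(not blue)]
Numerator = 0.77 * 0.31 = 0.2387
False identification = 0.23 * 0.69 = 0.1587
P = 0.2387 / (0.2387 + 0.1587)
= 0.2387 / 0.3974
As percentage = 60.1


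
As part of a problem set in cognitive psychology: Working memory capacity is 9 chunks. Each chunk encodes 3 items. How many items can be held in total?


Total items = chunks * items_per_chunk
= 9 * 3
= 27


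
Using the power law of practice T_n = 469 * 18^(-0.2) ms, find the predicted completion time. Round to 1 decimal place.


T_n = 469 * 18^(-0.2)
18^(-0.2) = 0.560978
T_n = 469 * 0.560978
= 263.1 ms


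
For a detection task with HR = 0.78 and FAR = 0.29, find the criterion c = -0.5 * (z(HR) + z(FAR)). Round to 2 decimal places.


c = -0.5 * (z(HR) + z(FAR))
z(0.78) = 0.7722
z(0.29) = -0.5534
c = -0.5 * (0.7722 + -0.5534)
= -0.5 * 0.2188
= -0.11


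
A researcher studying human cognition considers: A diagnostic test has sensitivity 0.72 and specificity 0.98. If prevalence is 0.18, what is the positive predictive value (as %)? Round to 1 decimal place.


PPV = (sens * prev) / (sens * prev + (1-spec) * (1-prev))
Numerator = 0.72 * 0.18 = 0.1296
P(positive and no disease) = (1 - spec) * (1 - prev) = (1 - 0.98) * (1 - 0.18) = 0.0164
Denominator = 0.1296 + 0.0164 = 0.146
PPV = 0.1296 / 0.146 = 0.887671
As percentage = 88.8


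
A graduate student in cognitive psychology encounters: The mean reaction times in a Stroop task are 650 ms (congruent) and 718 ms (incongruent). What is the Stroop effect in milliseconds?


Stroop effect = RT(incongruent) - RT(congruent)
= 718 - 650
= 68 ms


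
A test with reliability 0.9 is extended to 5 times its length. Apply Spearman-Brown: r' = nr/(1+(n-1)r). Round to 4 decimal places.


r_new = n*r / (1 + (n-1)*r)
Numerator = 5 * 0.9 = 4.5
Denominator = 1 + 4 * 0.9 = 4.6
r_new = 4.5 / 4.6
= 0.9783


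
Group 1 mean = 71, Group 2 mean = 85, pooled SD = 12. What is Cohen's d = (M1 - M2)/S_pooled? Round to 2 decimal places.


Cohen's d = (M1 - M2) / S_pooled
= (71 - 85) / 12
= -14 / 12
= -1.17


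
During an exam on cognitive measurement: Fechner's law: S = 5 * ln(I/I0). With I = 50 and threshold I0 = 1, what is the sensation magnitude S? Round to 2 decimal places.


S = 5 * ln(50/1)
I/I0 = 50.0
ln(50.0) = 3.912
S = 5 * 3.912
= 19.56


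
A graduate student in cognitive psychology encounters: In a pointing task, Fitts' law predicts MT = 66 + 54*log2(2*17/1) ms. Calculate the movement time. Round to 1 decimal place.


MT = 66 + 54 * log2(2*17/1)
2D/W = 34.0
log2(34.0) = 5.0875
MT = 66 + 54 * 5.0875
= 340.7 ms


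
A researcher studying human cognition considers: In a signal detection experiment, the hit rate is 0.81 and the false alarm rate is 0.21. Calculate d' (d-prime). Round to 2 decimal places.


d' = z(HR) - z(FAR)
z(0.81) = 0.8779
z(0.21) = -0.8064
d' = 0.8779 - -0.8064
= 1.68


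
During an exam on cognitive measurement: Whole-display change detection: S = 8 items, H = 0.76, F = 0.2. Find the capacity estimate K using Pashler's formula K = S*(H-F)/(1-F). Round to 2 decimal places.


K = S * (H - F) / (1 - F)
H - F = 0.56
1 - F = 0.8
K = 8 * 0.56 / 0.8
= 5.60


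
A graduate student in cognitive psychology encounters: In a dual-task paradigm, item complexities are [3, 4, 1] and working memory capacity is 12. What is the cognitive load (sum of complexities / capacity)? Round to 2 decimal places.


Total complexity = 3 + 4 + 1 = 8
Load = total / capacity = 8 / 12
= 0.67


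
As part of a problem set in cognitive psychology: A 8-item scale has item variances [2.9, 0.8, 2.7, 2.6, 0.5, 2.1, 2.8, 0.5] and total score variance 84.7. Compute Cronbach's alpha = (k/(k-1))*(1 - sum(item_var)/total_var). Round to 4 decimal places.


alpha = (k/(k-1)) * (1 - sum(s_i^2)/s_total^2)
sum(item variances) = 14.9
k/(k-1) = 8/7 = 1.142857
1 - 14.9/84.7 = 1 - 0.175915 = 0.824085
alpha = 1.142857 * 0.824085
= 0.9418


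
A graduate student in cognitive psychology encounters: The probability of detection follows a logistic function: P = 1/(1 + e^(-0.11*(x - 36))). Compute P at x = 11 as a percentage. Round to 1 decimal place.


P(x) = 1/(1 + e^(-0.11*(11 - 36)))
Exponent = -0.11 * -25 = 2.75
e^(2.75) = 15.642632
P = 1/(1 + 15.642632) = 0.060087
Percentage = 6.0


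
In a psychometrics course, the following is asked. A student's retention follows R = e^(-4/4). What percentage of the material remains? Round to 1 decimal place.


R = e^(-t/S)
-t/S = -4/4 = -1.0
R = e^(-1.0) = 0.367879
Percentage = 0.367879 * 100
= 36.8


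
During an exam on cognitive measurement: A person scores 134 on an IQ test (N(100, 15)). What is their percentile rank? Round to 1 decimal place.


z = (IQ - mean) / SD
z = (134 - 100) / 15 = 2.2667
Percentile = Phi(2.2667) * 100
Phi(2.2667) = 0.988296
= 98.8


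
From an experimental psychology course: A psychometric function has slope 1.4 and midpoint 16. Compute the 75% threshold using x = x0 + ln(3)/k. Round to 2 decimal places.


At P = 0.75: 0.75 = 1/(1 + e^(-k*(x-x0)))
Solving: e^(-k*(x-x0)) = 1/3
x = x0 + ln(3)/k
ln(3) = 1.0986
x = 16 + 1.0986/1.4
= 16 + 0.7847
= 16.78


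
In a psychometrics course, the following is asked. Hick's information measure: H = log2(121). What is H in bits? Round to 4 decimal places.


H = log2(n)
H = log2(121)
= 6.9189


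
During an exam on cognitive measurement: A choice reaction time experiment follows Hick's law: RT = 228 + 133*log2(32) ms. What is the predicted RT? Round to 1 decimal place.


RT = 228 + 133 * log2(32)
log2(32) = 5.0
RT = 228 + 133 * 5.0
= 228 + 665.0
= 893.0 ms


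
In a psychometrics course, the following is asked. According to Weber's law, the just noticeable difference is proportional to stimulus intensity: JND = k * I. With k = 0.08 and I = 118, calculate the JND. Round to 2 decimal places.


JND = k * I
JND = 0.08 * 118
= 9.44


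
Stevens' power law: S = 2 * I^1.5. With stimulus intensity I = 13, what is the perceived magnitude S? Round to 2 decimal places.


S = 2 * 13^1.5
13^1.5 = 46.8722
S = 2 * 46.8722
= 93.74


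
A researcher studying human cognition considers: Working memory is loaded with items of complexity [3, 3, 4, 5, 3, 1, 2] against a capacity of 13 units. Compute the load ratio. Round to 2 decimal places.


Total complexity = 3 + 3 + 4 + 5 + 3 + 1 + 2 = 21
Load = total / capacity = 21 / 13
= 1.62


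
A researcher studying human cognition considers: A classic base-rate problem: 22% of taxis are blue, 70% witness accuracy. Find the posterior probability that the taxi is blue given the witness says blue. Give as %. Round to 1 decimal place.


P(blue | says blue) = P(says blue | blue)*P(blue) / [P(says blue | blue)*P(blue) + P(says blue | not blue)*P(not blue)]
Numerator = 0.7 * 0.22 = 0.154
False identification = 0.3 * 0.78 = 0.234
P = 0.154 / (0.154 + 0.234)
= 0.154 / 0.388
As percentage = 39.7


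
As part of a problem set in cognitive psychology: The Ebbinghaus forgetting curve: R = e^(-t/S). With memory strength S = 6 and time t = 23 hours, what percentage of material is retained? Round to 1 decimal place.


R = e^(-t/S)
-t/S = -23/6 = -3.833333
R = e^(-3.833333) = 0.021637
Percentage = 0.021637 * 100
= 2.2


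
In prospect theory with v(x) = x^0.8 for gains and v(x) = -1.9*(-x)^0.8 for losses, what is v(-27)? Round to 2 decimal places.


Since x = -27 < 0, use v(x) = -lambda*(-x)^alpha
(-x) = 27
27^0.8 = 13.9666
v(-27) = -1.9 * 13.9666
= -26.54


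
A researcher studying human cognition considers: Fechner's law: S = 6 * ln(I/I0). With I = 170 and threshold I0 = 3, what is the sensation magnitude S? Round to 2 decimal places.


S = 6 * ln(170/3)
I/I0 = 56.666667
ln(56.666667) = 4.0372
S = 6 * 4.0372
= 24.22


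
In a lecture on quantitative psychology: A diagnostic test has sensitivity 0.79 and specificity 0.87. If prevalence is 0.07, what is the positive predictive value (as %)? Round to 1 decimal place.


PPV = (sens * prev) / (sens * prev + (1-spec) * (1-prev))
Numerator = 0.79 * 0.07 = 0.0553
P(positive and no disease) = (1 - spec) * (1 - prev) = (1 - 0.87) * (1 - 0.07) = 0.1209
Denominator = 0.0553 + 0.1209 = 0.1762
PPV = 0.0553 / 0.1762 = 0.313848
As percentage = 31.4


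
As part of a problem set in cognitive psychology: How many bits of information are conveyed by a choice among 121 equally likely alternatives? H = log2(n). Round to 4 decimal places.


H = log2(n)
H = log2(121)
= 6.9189


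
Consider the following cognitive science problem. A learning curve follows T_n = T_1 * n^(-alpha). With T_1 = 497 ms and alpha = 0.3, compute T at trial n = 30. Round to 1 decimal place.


T_n = 497 * 30^(-0.3)
30^(-0.3) = 0.360465
T_n = 497 * 0.360465
= 179.2 ms


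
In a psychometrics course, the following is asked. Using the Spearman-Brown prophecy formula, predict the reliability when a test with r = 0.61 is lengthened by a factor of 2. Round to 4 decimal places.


r_new = n*r / (1 + (n-1)*r)
Numerator = 2 * 0.61 = 1.22
Denominator = 1 + 1 * 0.61 = 1.61
r_new = 1.22 / 1.61
= 0.7578


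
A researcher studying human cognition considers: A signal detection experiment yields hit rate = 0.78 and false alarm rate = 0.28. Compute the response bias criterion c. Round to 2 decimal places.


c = -0.5 * (z(HR) + z(FAR))
z(0.78) = 0.7722
z(0.28) = -0.5828
c = -0.5 * (0.7722 + -0.5828)
= -0.5 * 0.1894
= -0.09


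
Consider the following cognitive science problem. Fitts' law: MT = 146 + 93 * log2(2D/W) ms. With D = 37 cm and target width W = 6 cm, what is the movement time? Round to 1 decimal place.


MT = 146 + 93 * log2(2*37/6)
2D/W = 12.333333
log2(12.333333) = 3.6245
MT = 146 + 93 * 3.6245
= 483.1 ms


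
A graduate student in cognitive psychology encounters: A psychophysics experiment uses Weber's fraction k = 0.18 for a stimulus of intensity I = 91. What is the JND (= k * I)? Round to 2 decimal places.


JND = k * I
JND = 0.18 * 91
= 16.38


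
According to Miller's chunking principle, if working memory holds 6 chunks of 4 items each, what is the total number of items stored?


Total items = chunks * items_per_chunk
= 6 * 4
= 24


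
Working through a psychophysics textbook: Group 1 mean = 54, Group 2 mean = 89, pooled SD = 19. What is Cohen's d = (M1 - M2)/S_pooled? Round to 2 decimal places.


Cohen's d = (M1 - M2) / S_pooled
= (54 - 89) / 19
= -35 / 19
= -1.84


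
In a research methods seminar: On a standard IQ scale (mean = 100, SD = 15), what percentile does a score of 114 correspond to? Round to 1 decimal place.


z = (IQ - mean) / SD
z = (114 - 100) / 15 = 0.9333
Percentile = Phi(0.9333) * 100
Phi(0.9333) = 0.824667
= 82.5


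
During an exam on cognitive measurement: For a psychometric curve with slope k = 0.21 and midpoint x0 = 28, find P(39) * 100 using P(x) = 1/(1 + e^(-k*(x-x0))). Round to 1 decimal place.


P(x) = 1/(1 + e^(-0.21*(39 - 28)))
Exponent = -0.21 * 11 = -2.31
e^(-2.31) = 0.099261
P = 1/(1 + 0.099261) = 0.909702
Percentage = 91.0


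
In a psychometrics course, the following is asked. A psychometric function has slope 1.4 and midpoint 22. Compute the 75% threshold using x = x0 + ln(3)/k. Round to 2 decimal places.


At P = 0.75: 0.75 = 1/(1 + e^(-k*(x-x0)))
Solving: e^(-k*(x-x0)) = 1/3
x = x0 + ln(3)/k
ln(3) = 1.0986
x = 22 + 1.0986/1.4
= 22 + 0.7847
= 22.78


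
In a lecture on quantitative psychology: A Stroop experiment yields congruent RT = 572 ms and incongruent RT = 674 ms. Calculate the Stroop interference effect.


Stroop effect = RT(incongruent) - RT(congruent)
= 674 - 572
= 102 ms


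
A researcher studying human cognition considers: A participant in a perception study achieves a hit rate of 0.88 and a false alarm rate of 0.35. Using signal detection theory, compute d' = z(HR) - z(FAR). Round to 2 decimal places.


d' = z(HR) - z(FAR)
z(0.88) = 1.175
z(0.35) = -0.3853
d' = 1.175 - -0.3853
= 1.56


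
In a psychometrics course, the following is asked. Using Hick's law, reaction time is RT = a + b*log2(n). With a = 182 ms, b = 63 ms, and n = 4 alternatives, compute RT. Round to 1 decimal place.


RT = 182 + 63 * log2(4)
log2(4) = 2.0
RT = 182 + 63 * 2.0
= 182 + 126.0
= 308.0 ms


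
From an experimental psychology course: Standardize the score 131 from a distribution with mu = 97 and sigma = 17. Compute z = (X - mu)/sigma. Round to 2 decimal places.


z = (X - mu) / sigma
= (131 - 97) / 17
= 34 / 17
= 2.00


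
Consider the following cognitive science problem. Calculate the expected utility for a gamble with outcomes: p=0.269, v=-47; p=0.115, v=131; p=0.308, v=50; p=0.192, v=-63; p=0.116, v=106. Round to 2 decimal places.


EU = sum(p_i * v_i)
0.269 * -47 = -12.643
0.115 * 131 = 15.065
0.308 * 50 = 15.4
0.192 * -63 = -12.096
0.116 * 106 = 12.296
EU = -12.643 + 15.065 + 15.4 + -12.096 + 12.296
= 18.02


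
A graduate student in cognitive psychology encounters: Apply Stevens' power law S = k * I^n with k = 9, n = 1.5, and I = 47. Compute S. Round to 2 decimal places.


S = 9 * 47^1.5
47^1.5 = 322.2158
S = 9 * 322.2158
= 2899.94


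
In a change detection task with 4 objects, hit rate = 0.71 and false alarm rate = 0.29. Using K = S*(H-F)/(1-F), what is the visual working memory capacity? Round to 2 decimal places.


K = S * (H - F) / (1 - F)
H - F = 0.42
1 - F = 0.71
K = 4 * 0.42 / 0.71
= 2.37


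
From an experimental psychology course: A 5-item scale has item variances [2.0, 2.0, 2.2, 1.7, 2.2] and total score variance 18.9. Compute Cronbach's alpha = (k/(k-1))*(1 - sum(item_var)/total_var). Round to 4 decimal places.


alpha = (k/(k-1)) * (1 - sum(s_i^2)/s_total^2)
sum(item variances) = 10.1
k/(k-1) = 5/4 = 1.25
1 - 10.1/18.9 = 1 - 0.534392 = 0.465608
alpha = 1.25 * 0.465608
= 0.5820


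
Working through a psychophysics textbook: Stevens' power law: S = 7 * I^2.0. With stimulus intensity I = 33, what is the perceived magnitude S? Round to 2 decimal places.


S = 7 * 33^2.0
33^2.0 = 1089.0
S = 7 * 1089.0
= 7623.00


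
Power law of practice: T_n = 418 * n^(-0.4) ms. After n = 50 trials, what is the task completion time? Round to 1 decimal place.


T_n = 418 * 50^(-0.4)
50^(-0.4) = 0.209128
T_n = 418 * 0.209128
= 87.4 ms


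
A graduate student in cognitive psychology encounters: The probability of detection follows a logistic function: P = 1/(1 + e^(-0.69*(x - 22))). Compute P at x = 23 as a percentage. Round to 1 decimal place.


P(x) = 1/(1 + e^(-0.69*(23 - 22)))
Exponent = -0.69 * 1 = -0.69
e^(-0.69) = 0.501576
P = 1/(1 + 0.501576) = 0.665967
Percentage = 66.6


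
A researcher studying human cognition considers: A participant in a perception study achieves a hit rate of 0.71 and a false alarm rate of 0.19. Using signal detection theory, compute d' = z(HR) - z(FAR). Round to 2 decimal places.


d' = z(HR) - z(FAR)
z(0.71) = 0.5534
z(0.19) = -0.8779
d' = 0.5534 - -0.8779
= 1.43


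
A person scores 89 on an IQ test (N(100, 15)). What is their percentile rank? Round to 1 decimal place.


z = (IQ - mean) / SD
z = (89 - 100) / 15 = -0.7333
Percentile = Phi(-0.7333) * 100
Phi(-0.7333) = 0.231688
= 23.2


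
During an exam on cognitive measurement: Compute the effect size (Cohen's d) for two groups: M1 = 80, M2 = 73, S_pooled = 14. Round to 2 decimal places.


Cohen's d = (M1 - M2) / S_pooled
= (80 - 73) / 14
= 7 / 14
= 0.50


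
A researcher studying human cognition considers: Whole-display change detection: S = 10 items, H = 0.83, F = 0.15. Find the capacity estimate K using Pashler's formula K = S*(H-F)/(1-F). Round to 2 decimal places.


K = S * (H - F) / (1 - F)
H - F = 0.68
1 - F = 0.85
K = 10 * 0.68 / 0.85
= 8.00


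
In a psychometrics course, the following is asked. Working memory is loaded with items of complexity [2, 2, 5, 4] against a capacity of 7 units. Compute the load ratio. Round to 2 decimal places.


Total complexity = 2 + 2 + 5 + 4 = 13
Load = total / capacity = 13 / 7
= 1.86


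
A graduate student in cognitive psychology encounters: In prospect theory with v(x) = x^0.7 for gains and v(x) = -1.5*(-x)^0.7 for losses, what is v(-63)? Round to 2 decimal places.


Since x = -63 < 0, use v(x) = -lambda*(-x)^alpha
(-x) = 63
63^0.7 = 18.1777
v(-63) = -1.5 * 18.1777
= -27.27


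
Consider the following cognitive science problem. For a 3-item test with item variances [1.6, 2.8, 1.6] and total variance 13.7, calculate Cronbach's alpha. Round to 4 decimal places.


alpha = (k/(k-1)) * (1 - sum(s_i^2)/s_total^2)
sum(item variances) = 6.0
k/(k-1) = 3/2 = 1.5
1 - 6.0/13.7 = 1 - 0.437956 = 0.562044
alpha = 1.5 * 0.562044
= 0.8431


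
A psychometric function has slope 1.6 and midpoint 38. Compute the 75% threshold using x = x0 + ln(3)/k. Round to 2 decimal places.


At P = 0.75: 0.75 = 1/(1 + e^(-k*(x-x0)))
Solving: e^(-k*(x-x0)) = 1/3
x = x0 + ln(3)/k
ln(3) = 1.0986
x = 38 + 1.0986/1.6
= 38 + 0.6866
= 38.69
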